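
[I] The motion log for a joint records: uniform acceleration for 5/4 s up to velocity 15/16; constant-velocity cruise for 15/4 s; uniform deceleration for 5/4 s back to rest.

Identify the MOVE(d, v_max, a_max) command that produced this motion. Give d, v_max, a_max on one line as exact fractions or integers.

a_max = (15/16)/(5/4) = 3/4
d_a = ½·15/16·5/4 = 75/128; d_c = 15/16·15/4 = 225/64
d = 2·75/128 + 225/64 = 75/16
t_c = 15/4 > 0 ⇒ limit active, v_max = 15/16

d=75/16 v_max=15/16 a_max=3/4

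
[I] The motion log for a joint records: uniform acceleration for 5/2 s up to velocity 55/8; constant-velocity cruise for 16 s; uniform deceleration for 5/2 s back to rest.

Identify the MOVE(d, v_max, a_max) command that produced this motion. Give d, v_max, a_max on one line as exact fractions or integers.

a_max = (55/8)/(5/2) = 11/4
d_a = ½·55/8·5/2 = 275/32; d_c = 55/8·16 = 110
d = 2·275/32 + 110 = 2035/16
t_c = 16 > 0 → v_max = v_peak = 55/8

d=2035/16 v_max=55/8 a_max=11/4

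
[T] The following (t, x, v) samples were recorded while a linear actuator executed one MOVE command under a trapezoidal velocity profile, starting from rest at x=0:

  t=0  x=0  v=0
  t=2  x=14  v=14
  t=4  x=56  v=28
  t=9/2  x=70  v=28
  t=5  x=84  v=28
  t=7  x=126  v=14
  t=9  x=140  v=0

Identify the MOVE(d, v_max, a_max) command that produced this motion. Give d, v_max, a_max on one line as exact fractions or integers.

d=140 v_max=28 a_max=7

final state: t=9, x=140, v=0 → d = 140
a_max = (14−0)/(2−0) = 7
max v = 28 over t∈[4,5] → v_max = 28
check: 28·(4+1) = 140 ✓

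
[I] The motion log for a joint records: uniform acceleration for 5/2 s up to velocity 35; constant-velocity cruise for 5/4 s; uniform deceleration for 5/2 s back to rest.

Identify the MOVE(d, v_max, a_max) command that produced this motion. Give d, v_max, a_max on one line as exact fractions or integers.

a_max = 35/(5/2) = 14
d_a = ½·35·5/2 = 175/4; d_c = 35·5/4 = 175/4
d = 2·175/4 + 175/4 = 525/4
t_c = 5/4 > 0 → v_max = v_peak = 35

d=525/4 v_max=35 a_max=14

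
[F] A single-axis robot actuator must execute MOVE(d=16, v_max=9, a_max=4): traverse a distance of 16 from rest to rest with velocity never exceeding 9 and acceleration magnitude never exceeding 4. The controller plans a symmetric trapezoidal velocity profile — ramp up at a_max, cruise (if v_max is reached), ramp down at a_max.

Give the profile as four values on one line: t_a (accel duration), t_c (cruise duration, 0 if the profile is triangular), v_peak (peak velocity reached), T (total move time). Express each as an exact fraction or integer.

t_a=2 t_c=0 v_peak=8 T=4

vₘ²/aₘ = 9²/4 = 81/4
16 < 81/4 ⇒ no cruise
v_peak = √(16·4) = √64 = 8
t_a = 8/4 = 2; t_c = 0
T = 2·2 = 4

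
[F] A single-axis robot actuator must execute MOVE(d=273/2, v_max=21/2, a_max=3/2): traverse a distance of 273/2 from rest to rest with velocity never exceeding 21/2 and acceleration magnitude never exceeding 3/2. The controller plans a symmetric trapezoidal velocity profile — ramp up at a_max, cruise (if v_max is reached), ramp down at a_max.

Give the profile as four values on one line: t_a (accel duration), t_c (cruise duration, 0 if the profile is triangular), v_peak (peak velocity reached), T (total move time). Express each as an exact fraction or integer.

vₘ²/aₘ = (21/2)²/(3/2) = 147/2
273/2 ≥ 147/2 so v_max reached
t_a = (21/2)/(3/2) = 7; v_peak = 21/2
d_cruise = 273/2 − 147/2 = 63; t_c = 63/(21/2) = 6
T = 2·7 + 6 = 20

t_a=7 t_c=6 v_peak=21/2 T=20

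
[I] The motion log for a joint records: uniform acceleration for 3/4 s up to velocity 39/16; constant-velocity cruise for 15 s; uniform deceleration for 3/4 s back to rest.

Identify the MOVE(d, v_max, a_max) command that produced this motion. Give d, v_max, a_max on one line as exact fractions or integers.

d=2457/64 v_max=39/16 a_max=13/4

a_max = (39/16)/(3/4) = 13/4
d_a = ½·39/16·3/4 = 117/128; d_c = 39/16·15 = 585/16
d = 2·117/128 + 585/16 = 2457/64
t_c = 15 > 0 ⇒ limit active, v_max = 39/16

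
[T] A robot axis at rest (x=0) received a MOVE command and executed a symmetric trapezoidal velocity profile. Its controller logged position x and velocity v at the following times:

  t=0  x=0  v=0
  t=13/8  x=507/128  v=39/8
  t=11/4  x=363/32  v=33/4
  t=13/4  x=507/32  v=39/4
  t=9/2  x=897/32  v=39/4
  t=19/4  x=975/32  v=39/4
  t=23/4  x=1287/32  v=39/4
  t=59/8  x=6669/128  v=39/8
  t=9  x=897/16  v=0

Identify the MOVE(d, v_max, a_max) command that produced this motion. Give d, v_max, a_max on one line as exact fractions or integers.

d=897/16 v_max=39/4 a_max=3

final state: t=9, x=897/16, v=0 → d = 897/16
a_max = (39/8−0)/(13/8−0) = 3
max v = 39/4 over t∈[13/4,23/4] → v_max = 39/4
check: 39/4·(13/4+5/2) = 897/16 ✓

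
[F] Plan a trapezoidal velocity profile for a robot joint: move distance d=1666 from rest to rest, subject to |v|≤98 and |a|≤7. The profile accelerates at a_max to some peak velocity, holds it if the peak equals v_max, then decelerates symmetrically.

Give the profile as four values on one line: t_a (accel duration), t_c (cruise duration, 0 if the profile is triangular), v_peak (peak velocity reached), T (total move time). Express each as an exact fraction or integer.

(v_max)²/a_max = 98²/7 = 1372
1666 ≥ 1372 so v_max reached
t_a = 98/7 = 14; v_peak = 98
d_cruise = 1666 − 1372 = 294; t_c = 294/98 = 3
T = 2·14 + 3 = 31

t_a=14 t_c=3 v_peak=98 T=31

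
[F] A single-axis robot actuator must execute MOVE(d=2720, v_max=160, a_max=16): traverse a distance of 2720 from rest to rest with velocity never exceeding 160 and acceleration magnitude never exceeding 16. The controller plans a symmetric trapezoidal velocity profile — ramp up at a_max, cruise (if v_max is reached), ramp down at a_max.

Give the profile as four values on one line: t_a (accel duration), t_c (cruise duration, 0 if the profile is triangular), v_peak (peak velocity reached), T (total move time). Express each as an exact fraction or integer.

t_a=10 t_c=7 v_peak=160 T=27

(v_max)²/a_max = 160²/16 = 1600
2720 ≥ 1600 so v_max reached
t_a = 160/16 = 10; v_peak = 160
d_cruise = 2720 − 1600 = 1120; t_c = 1120/160 = 7
T = 2·10 + 7 = 27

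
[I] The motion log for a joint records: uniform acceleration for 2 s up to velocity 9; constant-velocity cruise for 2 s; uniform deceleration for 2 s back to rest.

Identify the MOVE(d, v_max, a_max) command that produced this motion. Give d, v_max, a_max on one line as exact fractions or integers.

d=36 v_max=9 a_max=9/2

a_max = 9/2
d_a = ½·9·2 = 9; d_c = 9·2 = 18
d = 2·9 + 18 = 36
t_c = 2 > 0 so v_max = 9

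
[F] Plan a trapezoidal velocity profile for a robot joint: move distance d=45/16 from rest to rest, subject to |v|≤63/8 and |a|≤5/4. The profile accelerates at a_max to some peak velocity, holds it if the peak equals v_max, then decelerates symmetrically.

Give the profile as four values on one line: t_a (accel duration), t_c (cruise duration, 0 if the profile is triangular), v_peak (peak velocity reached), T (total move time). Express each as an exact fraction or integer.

v_max²/a_max = (63/8)²/(5/4) = 3969/80
45/16 < 3969/80 ⇒ no cruise
v_peak = √(45/16·5/4) = √(225/64) = 15/8
t_a = (15/8)/(5/4) = 3/2; t_c = 0
T = 2·3/2 = 3

t_a=3/2 t_c=0 v_peak=15/8 T=3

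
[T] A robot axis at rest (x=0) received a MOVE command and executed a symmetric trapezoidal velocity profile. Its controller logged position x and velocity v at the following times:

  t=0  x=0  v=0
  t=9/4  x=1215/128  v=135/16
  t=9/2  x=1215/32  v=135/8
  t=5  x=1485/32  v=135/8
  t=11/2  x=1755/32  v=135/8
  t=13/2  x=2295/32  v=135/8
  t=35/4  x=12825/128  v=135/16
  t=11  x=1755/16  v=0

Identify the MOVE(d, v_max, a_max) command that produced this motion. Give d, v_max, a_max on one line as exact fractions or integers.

final state: t=11, x=1755/16, v=0 → d = 1755/16
a_max = (135/16−0)/(9/4−0) = 15/4
max v = 135/8 over t∈[9/2,13/2] → v_max = 135/8
check: 135/8·(9/2+2) = 1755/16 ✓

d=1755/16 v_max=135/8 a_max=15/4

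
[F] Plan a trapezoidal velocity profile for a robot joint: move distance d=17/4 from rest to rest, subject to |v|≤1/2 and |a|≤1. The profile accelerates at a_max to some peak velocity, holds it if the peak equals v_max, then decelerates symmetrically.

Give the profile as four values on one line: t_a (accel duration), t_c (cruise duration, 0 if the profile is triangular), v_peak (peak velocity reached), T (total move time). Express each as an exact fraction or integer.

t_a=1/2 t_c=8 v_peak=1/2 T=9

vₘ²/aₘ = (1/2)²/1 = 1/4
17/4 ≥ 1/4 ⇒ cruise phase
t_a = (1/2)/1 = 1/2; v_peak = 1/2
d_cruise = 17/4 − 1/4 = 4; t_c = 4/(1/2) = 8
T = 2·1/2 + 8 = 9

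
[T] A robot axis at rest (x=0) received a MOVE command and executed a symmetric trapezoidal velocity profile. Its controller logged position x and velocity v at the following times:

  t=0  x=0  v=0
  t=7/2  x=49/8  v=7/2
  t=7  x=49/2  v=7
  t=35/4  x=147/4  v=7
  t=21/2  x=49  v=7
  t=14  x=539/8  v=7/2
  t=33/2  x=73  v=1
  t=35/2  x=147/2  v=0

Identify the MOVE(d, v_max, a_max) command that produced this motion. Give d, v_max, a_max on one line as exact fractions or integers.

final state: t=35/2, x=147/2, v=0 → d = 147/2
a_max = (7/2−0)/(7/2−0) = 1
max v = 7 over t∈[7,21/2] → v_max = 7
check: 7·(7+7/2) = 147/2 ✓

d=147/2 v_max=7 a_max=1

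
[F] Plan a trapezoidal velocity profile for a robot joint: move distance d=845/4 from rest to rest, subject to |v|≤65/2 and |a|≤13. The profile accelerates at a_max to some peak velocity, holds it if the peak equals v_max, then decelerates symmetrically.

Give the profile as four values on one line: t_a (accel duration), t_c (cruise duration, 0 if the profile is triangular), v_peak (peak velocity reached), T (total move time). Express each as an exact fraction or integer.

t_a=5/2 t_c=4 v_peak=65/2 T=9

vₘ²/aₘ = (65/2)²/13 = 325/4
845/4 ≥ 325/4 → trapezoidal
t_a = (65/2)/13 = 5/2; v_peak = 65/2
d_cruise = 845/4 − 325/4 = 130; t_c = 130/(65/2) = 4
T = 2·5/2 + 4 = 9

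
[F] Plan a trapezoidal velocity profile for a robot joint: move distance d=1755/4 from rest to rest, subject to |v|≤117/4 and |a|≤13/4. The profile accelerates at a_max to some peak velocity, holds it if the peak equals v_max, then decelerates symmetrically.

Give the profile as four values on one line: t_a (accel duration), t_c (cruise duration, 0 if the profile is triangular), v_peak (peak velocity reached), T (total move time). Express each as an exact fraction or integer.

t_a=9 t_c=6 v_peak=117/4 T=24

(v_max)²/a_max = (117/4)²/(13/4) = 1053/4
1755/4 ≥ 1053/4 → trapezoidal
t_a = (117/4)/(13/4) = 9; v_peak = 117/4
d_cruise = 1755/4 − 1053/4 = 351/2; t_c = (351/2)/(117/4) = 6
T = 2·9 + 6 = 24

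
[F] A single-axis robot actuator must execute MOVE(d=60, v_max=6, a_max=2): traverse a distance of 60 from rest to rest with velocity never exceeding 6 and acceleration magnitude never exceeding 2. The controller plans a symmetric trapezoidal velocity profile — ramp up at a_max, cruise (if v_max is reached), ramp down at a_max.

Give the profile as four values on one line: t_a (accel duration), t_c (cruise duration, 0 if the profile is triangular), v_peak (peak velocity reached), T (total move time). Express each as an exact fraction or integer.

t_a=3 t_c=7 v_peak=6 T=13

vₘ²/aₘ = 6²/2 = 18
60 ≥ 18 ⇒ cruise phase
t_a = 6/2 = 3; v_peak = 6
d_cruise = 60 − 18 = 42; t_c = 42/6 = 7
T = 2·3 + 7 = 13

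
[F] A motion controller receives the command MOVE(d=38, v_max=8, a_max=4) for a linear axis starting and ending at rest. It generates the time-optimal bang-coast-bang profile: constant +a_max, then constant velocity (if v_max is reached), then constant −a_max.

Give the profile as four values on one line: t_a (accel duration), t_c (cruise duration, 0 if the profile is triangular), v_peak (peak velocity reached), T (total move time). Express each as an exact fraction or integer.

v_max²/a_max = 8²/4 = 16
38 ≥ 16 → trapezoidal
t_a = 8/4 = 2; v_peak = 8
d_cruise = 38 − 16 = 22; t_c = 22/8 = 11/4
T = 2·2 + 11/4 = 27/4

t_a=2 t_c=11/4 v_peak=8 T=27/4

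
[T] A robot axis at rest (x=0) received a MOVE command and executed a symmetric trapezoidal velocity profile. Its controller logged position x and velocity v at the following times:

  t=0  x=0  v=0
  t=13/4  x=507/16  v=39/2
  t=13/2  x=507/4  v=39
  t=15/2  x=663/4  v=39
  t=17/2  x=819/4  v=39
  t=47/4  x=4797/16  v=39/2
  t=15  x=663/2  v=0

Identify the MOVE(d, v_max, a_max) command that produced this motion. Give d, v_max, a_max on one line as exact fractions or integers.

final state: t=15, x=663/2, v=0 → d = 663/2
a_max = (39/2−0)/(13/4−0) = 6
max v = 39 over t∈[13/2,17/2] → v_max = 39
check: 39·(13/2+2) = 663/2 ✓

d=663/2 v_max=39 a_max=6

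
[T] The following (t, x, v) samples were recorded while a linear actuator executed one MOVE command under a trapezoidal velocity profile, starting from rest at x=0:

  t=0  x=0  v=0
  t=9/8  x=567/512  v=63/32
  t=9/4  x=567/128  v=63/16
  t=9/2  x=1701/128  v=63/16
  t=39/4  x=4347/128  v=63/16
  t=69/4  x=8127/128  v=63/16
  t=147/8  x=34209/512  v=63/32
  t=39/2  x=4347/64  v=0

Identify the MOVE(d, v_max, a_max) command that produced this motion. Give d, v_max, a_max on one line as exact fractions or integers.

d=4347/64 v_max=63/16 a_max=7/4

final state: t=39/2, x=4347/64, v=0 → d = 4347/64
a_max = (63/32−0)/(9/8−0) = 7/4
max v = 63/16 over t∈[9/4,69/4] → v_max = 63/16
check: 63/16·(9/4+15) = 4347/64 ✓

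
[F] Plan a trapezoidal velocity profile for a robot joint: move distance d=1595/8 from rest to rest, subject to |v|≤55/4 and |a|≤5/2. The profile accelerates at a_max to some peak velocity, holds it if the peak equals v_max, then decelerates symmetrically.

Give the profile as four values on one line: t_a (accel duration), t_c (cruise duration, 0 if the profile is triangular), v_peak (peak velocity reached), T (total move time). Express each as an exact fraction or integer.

(v_max)²/a_max = (55/4)²/(5/2) = 605/8
1595/8 ≥ 605/8 so v_max reached
t_a = (55/4)/(5/2) = 11/2; v_peak = 55/4
d_cruise = 1595/8 − 605/8 = 495/4; t_c = (495/4)/(55/4) = 9
T = 2·11/2 + 9 = 20

t_a=11/2 t_c=9 v_peak=55/4 T=20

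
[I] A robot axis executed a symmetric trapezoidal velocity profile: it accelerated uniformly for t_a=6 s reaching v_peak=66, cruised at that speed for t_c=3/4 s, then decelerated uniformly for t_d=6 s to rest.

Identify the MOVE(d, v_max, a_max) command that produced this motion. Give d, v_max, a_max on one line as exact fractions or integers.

d=891/2 v_max=66 a_max=11

a_max = 66/6 = 11
d_a = ½·66·6 = 198; d_c = 66·3/4 = 99/2
d = 2·198 + 99/2 = 891/2
t_c = 3/4 > 0 ⇒ limit active, v_max = 66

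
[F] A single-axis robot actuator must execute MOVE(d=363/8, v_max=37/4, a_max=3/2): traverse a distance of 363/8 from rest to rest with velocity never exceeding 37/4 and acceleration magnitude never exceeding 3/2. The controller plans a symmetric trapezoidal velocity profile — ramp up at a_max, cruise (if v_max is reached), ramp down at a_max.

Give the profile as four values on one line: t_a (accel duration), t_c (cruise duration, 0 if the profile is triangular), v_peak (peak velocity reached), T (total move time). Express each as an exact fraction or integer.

t_a=11/2 t_c=0 v_peak=33/4 T=11

(v_max)²/a_max = (37/4)²/(3/2) = 1369/24
363/8 < 1369/24 so t_c = 0
v_peak = √(363/8·3/2) = √(1089/16) = 33/4
t_a = (33/4)/(3/2) = 11/2; t_c = 0
T = 2·11/2 = 11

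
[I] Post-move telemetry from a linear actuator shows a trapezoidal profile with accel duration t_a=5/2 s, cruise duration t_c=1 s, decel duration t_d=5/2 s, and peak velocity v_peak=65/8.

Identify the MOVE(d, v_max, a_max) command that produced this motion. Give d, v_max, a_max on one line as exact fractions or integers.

d=455/16 v_max=65/8 a_max=13/4

a_max = (65/8)/(5/2) = 13/4
d_a = ½·65/8·5/2 = 325/32; d_c = 65/8·1 = 65/8
d = 2·325/32 + 65/8 = 455/16
t_c = 1 > 0 → v_max = v_peak = 65/8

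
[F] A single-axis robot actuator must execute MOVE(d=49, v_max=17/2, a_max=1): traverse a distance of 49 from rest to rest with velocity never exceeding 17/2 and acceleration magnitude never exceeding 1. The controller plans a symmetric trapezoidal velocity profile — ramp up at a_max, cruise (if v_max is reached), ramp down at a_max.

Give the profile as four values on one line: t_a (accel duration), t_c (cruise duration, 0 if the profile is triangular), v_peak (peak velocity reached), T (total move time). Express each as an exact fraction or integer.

t_a=7 t_c=0 v_peak=7 T=14

(v_max)²/a_max = (17/2)²/1 = 289/4
49 < 289/4 ⇒ no cruise
v_peak = √(49·1) = √49 = 7
t_a = 7/1 = 7; t_c = 0
T = 2·7 = 14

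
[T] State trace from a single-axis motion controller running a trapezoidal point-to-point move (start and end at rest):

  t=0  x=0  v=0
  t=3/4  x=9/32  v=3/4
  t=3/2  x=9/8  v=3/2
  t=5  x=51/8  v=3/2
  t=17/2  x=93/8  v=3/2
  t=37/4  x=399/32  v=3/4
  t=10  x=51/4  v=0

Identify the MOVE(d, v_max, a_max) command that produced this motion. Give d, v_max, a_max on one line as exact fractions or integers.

final state: t=10, x=51/4, v=0 → d = 51/4
a_max = (3/4−0)/(3/4−0) = 1
max v = 3/2 over t∈[3/2,17/2] → v_max = 3/2
check: 3/2·(3/2+7) = 51/4 ✓

d=51/4 v_max=3/2 a_max=1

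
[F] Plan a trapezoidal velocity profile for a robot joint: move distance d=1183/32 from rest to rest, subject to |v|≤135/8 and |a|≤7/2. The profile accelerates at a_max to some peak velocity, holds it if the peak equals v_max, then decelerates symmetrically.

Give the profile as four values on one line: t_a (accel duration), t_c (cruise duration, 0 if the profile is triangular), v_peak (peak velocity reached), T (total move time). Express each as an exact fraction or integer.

(v_max)²/a_max = (135/8)²/(7/2) = 18225/224
1183/32 < 18225/224 → triangular
v_peak = √(1183/32·7/2) = √(8281/64) = 91/8
t_a = (91/8)/(7/2) = 13/4; t_c = 0
T = 2·13/4 = 13/2

t_a=13/4 t_c=0 v_peak=91/8 T=13/2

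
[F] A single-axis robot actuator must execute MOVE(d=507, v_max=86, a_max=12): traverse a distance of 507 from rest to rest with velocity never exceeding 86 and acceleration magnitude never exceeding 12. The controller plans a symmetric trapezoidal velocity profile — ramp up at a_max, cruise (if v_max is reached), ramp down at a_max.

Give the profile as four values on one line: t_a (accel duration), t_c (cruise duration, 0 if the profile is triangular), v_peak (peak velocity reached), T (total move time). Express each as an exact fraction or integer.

t_a=13/2 t_c=0 v_peak=78 T=13

vₘ²/aₘ = 86²/12 = 1849/3
507 < 1849/3 so t_c = 0
v_peak = √(507·12) = √6084 = 78
t_a = 78/12 = 13/2; t_c = 0
T = 2·13/2 = 13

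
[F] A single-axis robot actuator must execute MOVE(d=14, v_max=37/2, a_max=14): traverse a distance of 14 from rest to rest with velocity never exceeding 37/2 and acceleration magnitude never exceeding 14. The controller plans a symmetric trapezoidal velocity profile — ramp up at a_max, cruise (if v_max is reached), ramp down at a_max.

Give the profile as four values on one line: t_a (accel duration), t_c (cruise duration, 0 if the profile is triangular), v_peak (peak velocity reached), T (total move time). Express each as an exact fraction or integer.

t_a=1 t_c=0 v_peak=14 T=2

vₘ²/aₘ = (37/2)²/14 = 1369/56
14 < 1369/56 so t_c = 0
v_peak = √(14·14) = √196 = 14
t_a = 14/14 = 1; t_c = 0
T = 2·1 = 2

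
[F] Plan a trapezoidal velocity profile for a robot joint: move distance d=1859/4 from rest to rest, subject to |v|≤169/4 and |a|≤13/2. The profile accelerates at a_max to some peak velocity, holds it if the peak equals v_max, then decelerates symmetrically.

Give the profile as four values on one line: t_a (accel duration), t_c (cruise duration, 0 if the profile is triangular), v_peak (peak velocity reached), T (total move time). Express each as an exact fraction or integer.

t_a=13/2 t_c=9/2 v_peak=169/4 T=35/2

v_max²/a_max = (169/4)²/(13/2) = 2197/8
1859/4 ≥ 2197/8 ⇒ cruise phase
t_a = (169/4)/(13/2) = 13/2; v_peak = 169/4
d_cruise = 1859/4 − 2197/8 = 1521/8; t_c = (1521/8)/(169/4) = 9/2
T = 2·13/2 + 9/2 = 35/2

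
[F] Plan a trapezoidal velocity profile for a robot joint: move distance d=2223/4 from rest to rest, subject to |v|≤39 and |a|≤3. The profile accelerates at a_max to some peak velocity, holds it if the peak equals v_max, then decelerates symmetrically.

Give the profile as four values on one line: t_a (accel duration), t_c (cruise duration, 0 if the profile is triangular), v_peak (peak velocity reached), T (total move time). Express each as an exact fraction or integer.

t_a=13 t_c=5/4 v_peak=39 T=109/4

vₘ²/aₘ = 39²/3 = 507
2223/4 ≥ 507 so v_max reached
t_a = 39/3 = 13; v_peak = 39
d_cruise = 2223/4 − 507 = 195/4; t_c = (195/4)/39 = 5/4
T = 2·13 + 5/4 = 109/4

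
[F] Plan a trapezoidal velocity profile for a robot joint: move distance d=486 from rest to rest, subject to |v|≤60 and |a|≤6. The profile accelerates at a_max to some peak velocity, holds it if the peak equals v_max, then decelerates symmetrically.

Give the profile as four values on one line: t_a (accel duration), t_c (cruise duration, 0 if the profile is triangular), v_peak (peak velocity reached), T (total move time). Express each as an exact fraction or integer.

t_a=9 t_c=0 v_peak=54 T=18

vₘ²/aₘ = 60²/6 = 600
486 < 600 so t_c = 0
v_peak = √(486·6) = √2916 = 54
t_a = 54/6 = 9; t_c = 0
T = 2·9 = 18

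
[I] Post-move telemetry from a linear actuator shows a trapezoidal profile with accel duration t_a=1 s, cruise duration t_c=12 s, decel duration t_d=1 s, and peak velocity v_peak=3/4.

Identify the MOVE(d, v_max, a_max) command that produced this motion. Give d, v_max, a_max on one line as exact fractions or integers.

a_max = (3/4)/1 = 3/4
d_a = ½·3/4·1 = 3/8; d_c = 3/4·12 = 9
d = 2·3/8 + 9 = 39/4
t_c = 12 > 0 ⇒ limit active, v_max = 3/4

d=39/4 v_max=3/4 a_max=3/4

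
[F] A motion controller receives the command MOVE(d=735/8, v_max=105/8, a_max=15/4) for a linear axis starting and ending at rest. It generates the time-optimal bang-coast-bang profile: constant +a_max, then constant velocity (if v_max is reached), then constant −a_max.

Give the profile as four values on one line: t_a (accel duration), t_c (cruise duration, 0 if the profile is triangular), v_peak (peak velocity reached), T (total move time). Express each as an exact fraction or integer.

(v_max)²/a_max = (105/8)²/(15/4) = 735/16
735/8 ≥ 735/16 → trapezoidal
t_a = (105/8)/(15/4) = 7/2; v_peak = 105/8
d_cruise = 735/8 − 735/16 = 735/16; t_c = (735/16)/(105/8) = 7/2
T = 2·7/2 + 7/2 = 21/2

t_a=7/2 t_c=7/2 v_peak=105/8 T=21/2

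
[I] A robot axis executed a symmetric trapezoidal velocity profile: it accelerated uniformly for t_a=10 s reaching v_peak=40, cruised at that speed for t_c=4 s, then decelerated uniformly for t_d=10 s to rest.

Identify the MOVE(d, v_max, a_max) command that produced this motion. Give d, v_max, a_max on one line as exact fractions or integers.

a_max = 40/10 = 4
d_a = ½·40·10 = 200; d_c = 40·4 = 160
d = 2·200 + 160 = 560
t_c = 4 > 0 so v_max = 40

d=560 v_max=40 a_max=4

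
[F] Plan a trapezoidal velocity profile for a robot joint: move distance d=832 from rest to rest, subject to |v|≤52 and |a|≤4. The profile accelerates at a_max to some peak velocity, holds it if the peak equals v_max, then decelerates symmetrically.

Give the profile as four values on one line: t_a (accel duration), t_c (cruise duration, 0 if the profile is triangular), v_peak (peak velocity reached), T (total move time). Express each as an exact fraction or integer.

t_a=13 t_c=3 v_peak=52 T=29

vₘ²/aₘ = 52²/4 = 676
832 ≥ 676 so v_max reached
t_a = 52/4 = 13; v_peak = 52
d_cruise = 832 − 676 = 156; t_c = 156/52 = 3
T = 2·13 + 3 = 29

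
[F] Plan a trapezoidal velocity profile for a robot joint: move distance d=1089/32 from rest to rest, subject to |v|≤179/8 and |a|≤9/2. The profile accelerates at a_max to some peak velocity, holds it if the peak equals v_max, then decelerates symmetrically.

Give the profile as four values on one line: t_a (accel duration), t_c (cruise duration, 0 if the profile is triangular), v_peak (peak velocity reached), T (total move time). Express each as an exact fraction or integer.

t_a=11/4 t_c=0 v_peak=99/8 T=11/2

(v_max)²/a_max = (179/8)²/(9/2) = 32041/288
1089/32 < 32041/288 ⇒ no cruise
v_peak = √(1089/32·9/2) = √(9801/64) = 99/8
t_a = (99/8)/(9/2) = 11/4; t_c = 0
T = 2·11/4 = 11/2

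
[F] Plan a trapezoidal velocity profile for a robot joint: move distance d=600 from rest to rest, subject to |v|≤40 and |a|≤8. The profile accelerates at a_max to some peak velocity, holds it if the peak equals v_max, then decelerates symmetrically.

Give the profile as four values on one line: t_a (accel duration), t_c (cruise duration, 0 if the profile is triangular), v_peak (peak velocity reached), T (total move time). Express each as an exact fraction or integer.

t_a=5 t_c=10 v_peak=40 T=20

vₘ²/aₘ = 40²/8 = 200
600 ≥ 200 → trapezoidal
t_a = 40/8 = 5; v_peak = 40
d_cruise = 600 − 200 = 400; t_c = 400/40 = 10
T = 2·5 + 10 = 20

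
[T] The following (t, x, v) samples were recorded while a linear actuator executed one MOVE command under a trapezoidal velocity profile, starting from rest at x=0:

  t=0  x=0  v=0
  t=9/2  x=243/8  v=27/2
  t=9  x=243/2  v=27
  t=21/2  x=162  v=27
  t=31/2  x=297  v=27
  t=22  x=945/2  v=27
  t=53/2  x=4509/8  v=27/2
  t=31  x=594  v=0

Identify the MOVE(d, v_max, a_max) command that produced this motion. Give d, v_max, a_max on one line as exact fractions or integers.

final state: t=31, x=594, v=0 → d = 594
a_max = (27/2−0)/(9/2−0) = 3
max v = 27 over t∈[9,22] → v_max = 27
check: 27·(9+13) = 594 ✓

d=594 v_max=27 a_max=3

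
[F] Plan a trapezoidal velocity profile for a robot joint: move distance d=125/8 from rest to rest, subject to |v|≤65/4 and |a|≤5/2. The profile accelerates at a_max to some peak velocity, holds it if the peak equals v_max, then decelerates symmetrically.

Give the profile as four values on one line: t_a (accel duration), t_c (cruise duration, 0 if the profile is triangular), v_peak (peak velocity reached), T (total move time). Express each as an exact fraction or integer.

t_a=5/2 t_c=0 v_peak=25/4 T=5

v_max²/a_max = (65/4)²/(5/2) = 845/8
125/8 < 845/8 → triangular
v_peak = √(125/8·5/2) = √(625/16) = 25/4
t_a = (25/4)/(5/2) = 5/2; t_c = 0
T = 2·5/2 = 5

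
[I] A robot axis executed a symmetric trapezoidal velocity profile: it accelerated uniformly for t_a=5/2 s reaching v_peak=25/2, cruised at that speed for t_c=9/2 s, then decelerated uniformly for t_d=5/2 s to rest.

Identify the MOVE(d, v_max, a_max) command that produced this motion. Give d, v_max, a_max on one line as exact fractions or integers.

d=175/2 v_max=25/2 a_max=5

a_max = (25/2)/(5/2) = 5
d_a = ½·25/2·5/2 = 125/8; d_c = 25/2·9/2 = 225/4
d = 2·125/8 + 225/4 = 175/2
t_c = 9/2 > 0 → v_max = v_peak = 25/2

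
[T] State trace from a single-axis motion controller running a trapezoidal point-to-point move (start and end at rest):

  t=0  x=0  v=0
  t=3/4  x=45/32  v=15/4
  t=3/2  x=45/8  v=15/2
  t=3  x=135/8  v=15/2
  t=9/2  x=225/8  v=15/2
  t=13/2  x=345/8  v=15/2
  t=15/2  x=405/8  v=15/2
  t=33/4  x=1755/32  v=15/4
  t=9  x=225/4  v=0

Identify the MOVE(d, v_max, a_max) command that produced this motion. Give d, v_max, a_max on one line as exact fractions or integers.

final state: t=9, x=225/4, v=0 → d = 225/4
a_max = (15/4−0)/(3/4−0) = 5
max v = 15/2 over t∈[3/2,15/2] → v_max = 15/2
check: 15/2·(3/2+6) = 225/4 ✓

d=225/4 v_max=15/2 a_max=5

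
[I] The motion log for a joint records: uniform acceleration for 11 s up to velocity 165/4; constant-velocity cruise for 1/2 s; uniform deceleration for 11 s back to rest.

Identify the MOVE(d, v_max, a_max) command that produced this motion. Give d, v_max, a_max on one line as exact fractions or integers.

d=3795/8 v_max=165/4 a_max=15/4

a_max = (165/4)/11 = 15/4
d_a = ½·165/4·11 = 1815/8; d_c = 165/4·1/2 = 165/8
d = 2·1815/8 + 165/8 = 3795/8
t_c = 1/2 > 0 ⇒ limit active, v_max = 165/4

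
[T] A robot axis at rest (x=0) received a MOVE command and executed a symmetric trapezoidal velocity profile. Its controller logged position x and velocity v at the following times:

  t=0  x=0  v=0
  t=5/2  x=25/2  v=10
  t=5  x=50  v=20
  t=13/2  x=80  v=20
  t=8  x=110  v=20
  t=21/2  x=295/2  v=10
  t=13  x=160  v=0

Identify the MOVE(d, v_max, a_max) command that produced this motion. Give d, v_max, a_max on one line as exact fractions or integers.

final state: t=13, x=160, v=0 → d = 160
a_max = (10−0)/(5/2−0) = 4
max v = 20 over t∈[5,8] → v_max = 20
check: 20·(5+3) = 160 ✓

d=160 v_max=20 a_max=4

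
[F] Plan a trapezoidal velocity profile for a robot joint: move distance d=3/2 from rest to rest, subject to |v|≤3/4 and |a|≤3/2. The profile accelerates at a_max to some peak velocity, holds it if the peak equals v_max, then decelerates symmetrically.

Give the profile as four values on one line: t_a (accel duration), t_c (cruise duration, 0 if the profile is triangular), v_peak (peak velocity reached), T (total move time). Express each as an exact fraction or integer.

(v_max)²/a_max = (3/4)²/(3/2) = 3/8
3/2 ≥ 3/8 so v_max reached
t_a = (3/4)/(3/2) = 1/2; v_peak = 3/4
d_cruise = 3/2 − 3/8 = 9/8; t_c = (9/8)/(3/4) = 3/2
T = 2·1/2 + 3/2 = 5/2

t_a=1/2 t_c=3/2 v_peak=3/4 T=5/2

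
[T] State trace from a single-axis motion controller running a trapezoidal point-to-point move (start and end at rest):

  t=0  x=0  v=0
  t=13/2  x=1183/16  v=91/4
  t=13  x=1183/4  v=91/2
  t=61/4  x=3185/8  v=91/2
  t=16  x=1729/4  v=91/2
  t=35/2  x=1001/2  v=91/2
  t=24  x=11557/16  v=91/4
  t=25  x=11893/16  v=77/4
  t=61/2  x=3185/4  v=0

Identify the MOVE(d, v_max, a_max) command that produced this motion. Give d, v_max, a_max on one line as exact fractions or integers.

d=3185/4 v_max=91/2 a_max=7/2

final state: t=61/2, x=3185/4, v=0 → d = 3185/4
a_max = (91/4−0)/(13/2−0) = 7/2
max v = 91/2 over t∈[13,35/2] → v_max = 91/2
check: 91/2·(13+9/2) = 3185/4 ✓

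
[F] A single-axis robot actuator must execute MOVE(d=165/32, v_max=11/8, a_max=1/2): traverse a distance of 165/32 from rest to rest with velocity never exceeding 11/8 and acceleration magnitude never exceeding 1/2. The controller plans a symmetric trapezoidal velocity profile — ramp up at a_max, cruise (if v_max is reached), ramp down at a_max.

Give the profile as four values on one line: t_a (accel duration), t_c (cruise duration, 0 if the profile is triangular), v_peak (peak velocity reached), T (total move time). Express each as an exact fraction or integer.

t_a=11/4 t_c=1 v_peak=11/8 T=13/2

vₘ²/aₘ = (11/8)²/(1/2) = 121/32
165/32 ≥ 121/32 so v_max reached
t_a = (11/8)/(1/2) = 11/4; v_peak = 11/8
d_cruise = 165/32 − 121/32 = 11/8; t_c = (11/8)/(11/8) = 1
T = 2·11/4 + 1 = 13/2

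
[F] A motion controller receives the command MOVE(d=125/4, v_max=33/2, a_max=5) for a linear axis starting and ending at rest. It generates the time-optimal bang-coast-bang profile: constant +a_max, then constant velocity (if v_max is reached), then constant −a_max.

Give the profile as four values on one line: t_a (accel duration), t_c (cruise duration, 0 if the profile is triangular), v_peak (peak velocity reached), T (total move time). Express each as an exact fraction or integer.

v_max²/a_max = (33/2)²/5 = 1089/20
125/4 < 1089/20 → triangular
v_peak = √(125/4·5) = √(625/4) = 25/2
t_a = (25/2)/5 = 5/2; t_c = 0
T = 2·5/2 = 5

t_a=5/2 t_c=0 v_peak=25/2 T=5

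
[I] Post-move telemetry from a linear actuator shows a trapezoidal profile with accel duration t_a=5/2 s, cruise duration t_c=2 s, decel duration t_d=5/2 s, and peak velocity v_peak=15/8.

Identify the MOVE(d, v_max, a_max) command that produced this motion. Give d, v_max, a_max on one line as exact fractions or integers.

a_max = (15/8)/(5/2) = 3/4
d_a = ½·15/8·5/2 = 75/32; d_c = 15/8·2 = 15/4
d = 2·75/32 + 15/4 = 135/16
t_c = 2 > 0 → v_max = v_peak = 15/8

d=135/16 v_max=15/8 a_max=3/4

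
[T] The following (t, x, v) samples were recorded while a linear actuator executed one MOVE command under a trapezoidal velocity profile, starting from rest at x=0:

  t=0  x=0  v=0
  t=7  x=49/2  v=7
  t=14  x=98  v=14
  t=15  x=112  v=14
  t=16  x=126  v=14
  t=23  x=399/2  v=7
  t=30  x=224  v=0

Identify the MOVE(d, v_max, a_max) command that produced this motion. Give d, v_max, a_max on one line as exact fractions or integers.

final state: t=30, x=224, v=0 → d = 224
a_max = (7−0)/(7−0) = 1
max v = 14 over t∈[14,16] → v_max = 14
check: 14·(14+2) = 224 ✓

d=224 v_max=14 a_max=1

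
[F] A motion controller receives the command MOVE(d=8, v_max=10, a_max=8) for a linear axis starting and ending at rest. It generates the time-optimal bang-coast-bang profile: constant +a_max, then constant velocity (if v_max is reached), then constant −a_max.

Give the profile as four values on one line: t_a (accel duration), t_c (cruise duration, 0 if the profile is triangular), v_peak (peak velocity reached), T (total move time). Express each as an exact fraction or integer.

t_a=1 t_c=0 v_peak=8 T=2

(v_max)²/a_max = 10²/8 = 25/2
8 < 25/2 → triangular
v_peak = √(8·8) = √64 = 8
t_a = 8/8 = 1; t_c = 0
T = 2·1 = 2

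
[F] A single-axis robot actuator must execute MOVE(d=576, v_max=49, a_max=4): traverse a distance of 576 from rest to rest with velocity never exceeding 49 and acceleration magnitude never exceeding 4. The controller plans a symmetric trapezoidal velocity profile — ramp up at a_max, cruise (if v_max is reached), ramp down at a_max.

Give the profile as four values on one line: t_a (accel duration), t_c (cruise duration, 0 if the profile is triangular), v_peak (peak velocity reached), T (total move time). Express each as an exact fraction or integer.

v_max²/a_max = 49²/4 = 2401/4
576 < 2401/4 so t_c = 0
v_peak = √(576·4) = √2304 = 48
t_a = 48/4 = 12; t_c = 0
T = 2·12 = 24

t_a=12 t_c=0 v_peak=48 T=24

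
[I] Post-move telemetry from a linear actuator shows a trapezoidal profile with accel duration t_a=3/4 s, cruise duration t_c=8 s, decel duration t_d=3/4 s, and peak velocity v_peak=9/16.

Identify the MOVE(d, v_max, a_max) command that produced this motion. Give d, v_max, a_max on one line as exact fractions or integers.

a_max = (9/16)/(3/4) = 3/4
d_a = ½·9/16·3/4 = 27/128; d_c = 9/16·8 = 9/2
d = 2·27/128 + 9/2 = 315/64
t_c = 8 > 0 ⇒ limit active, v_max = 9/16

d=315/64 v_max=9/16 a_max=3/4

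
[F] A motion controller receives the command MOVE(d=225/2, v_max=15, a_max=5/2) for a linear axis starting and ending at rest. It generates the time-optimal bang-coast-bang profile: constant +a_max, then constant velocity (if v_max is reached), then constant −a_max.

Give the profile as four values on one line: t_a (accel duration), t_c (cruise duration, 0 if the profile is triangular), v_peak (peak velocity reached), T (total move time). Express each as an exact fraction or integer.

vₘ²/aₘ = 15²/(5/2) = 90
225/2 ≥ 90 → trapezoidal
t_a = 15/(5/2) = 6; v_peak = 15
d_cruise = 225/2 − 90 = 45/2; t_c = (45/2)/15 = 3/2
T = 2·6 + 3/2 = 27/2

t_a=6 t_c=3/2 v_peak=15 T=27/2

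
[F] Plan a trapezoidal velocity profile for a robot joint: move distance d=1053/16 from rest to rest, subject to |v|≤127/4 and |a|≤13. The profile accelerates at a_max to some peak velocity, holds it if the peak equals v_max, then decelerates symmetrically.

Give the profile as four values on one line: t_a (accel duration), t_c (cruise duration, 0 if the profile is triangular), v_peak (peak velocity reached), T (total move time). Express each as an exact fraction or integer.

(v_max)²/a_max = (127/4)²/13 = 16129/208
1053/16 < 16129/208 so t_c = 0
v_peak = √(1053/16·13) = √(13689/16) = 117/4
t_a = (117/4)/13 = 9/4; t_c = 0
T = 2·9/4 = 9/2

t_a=9/4 t_c=0 v_peak=117/4 T=9/2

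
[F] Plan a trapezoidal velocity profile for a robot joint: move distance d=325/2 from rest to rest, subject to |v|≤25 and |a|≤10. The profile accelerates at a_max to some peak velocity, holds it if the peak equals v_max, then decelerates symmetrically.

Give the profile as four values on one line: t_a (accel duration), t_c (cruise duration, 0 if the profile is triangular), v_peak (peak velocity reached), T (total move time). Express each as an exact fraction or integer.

t_a=5/2 t_c=4 v_peak=25 T=9

(v_max)²/a_max = 25²/10 = 125/2
325/2 ≥ 125/2 so v_max reached
t_a = 25/10 = 5/2; v_peak = 25
d_cruise = 325/2 − 125/2 = 100; t_c = 100/25 = 4
T = 2·5/2 + 4 = 9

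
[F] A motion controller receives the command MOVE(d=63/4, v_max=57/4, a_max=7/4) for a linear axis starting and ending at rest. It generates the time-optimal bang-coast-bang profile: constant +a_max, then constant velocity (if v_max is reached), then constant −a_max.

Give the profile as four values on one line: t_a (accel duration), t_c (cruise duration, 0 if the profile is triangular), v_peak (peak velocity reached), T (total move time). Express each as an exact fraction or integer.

t_a=3 t_c=0 v_peak=21/4 T=6

v_max²/a_max = (57/4)²/(7/4) = 3249/28
63/4 < 3249/28 → triangular
v_peak = √(63/4·7/4) = √(441/16) = 21/4
t_a = (21/4)/(7/4) = 3; t_c = 0
T = 2·3 = 6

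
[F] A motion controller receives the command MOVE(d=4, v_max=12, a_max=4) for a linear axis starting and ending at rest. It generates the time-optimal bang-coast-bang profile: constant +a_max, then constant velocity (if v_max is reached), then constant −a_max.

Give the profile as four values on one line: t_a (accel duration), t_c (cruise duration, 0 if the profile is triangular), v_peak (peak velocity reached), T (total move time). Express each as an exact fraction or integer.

t_a=1 t_c=0 v_peak=4 T=2

vₘ²/aₘ = 12²/4 = 36
4 < 36 → triangular
v_peak = √(4·4) = √16 = 4
t_a = 4/4 = 1; t_c = 0
T = 2·1 = 2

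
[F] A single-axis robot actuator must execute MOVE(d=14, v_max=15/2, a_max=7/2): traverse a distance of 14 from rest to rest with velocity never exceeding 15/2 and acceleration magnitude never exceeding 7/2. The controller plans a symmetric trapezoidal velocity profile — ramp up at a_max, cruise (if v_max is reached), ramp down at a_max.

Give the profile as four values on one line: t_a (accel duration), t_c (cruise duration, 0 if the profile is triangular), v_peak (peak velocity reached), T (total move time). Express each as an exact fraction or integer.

t_a=2 t_c=0 v_peak=7 T=4

v_max²/a_max = (15/2)²/(7/2) = 225/14
14 < 225/14 ⇒ no cruise
v_peak = √(14·7/2) = √49 = 7
t_a = 7/(7/2) = 2; t_c = 0
T = 2·2 = 4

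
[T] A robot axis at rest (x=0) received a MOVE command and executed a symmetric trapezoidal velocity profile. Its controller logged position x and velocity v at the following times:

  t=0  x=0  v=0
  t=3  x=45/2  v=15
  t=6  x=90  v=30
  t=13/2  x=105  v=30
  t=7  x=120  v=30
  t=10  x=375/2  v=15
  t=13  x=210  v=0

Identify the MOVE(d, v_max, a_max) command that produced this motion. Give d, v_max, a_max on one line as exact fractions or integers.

d=210 v_max=30 a_max=5

final state: t=13, x=210, v=0 → d = 210
a_max = (15−0)/(3−0) = 5
max v = 30 over t∈[6,7] → v_max = 30
check: 30·(6+1) = 210 ✓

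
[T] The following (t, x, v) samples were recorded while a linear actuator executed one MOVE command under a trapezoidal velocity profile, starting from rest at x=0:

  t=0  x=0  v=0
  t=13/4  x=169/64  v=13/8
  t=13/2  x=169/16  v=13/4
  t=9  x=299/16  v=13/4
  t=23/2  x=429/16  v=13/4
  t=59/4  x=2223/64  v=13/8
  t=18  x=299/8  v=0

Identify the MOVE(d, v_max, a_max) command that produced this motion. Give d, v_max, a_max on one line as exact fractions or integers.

d=299/8 v_max=13/4 a_max=1/2

final state: t=18, x=299/8, v=0 → d = 299/8
a_max = (13/8−0)/(13/4−0) = 1/2
max v = 13/4 over t∈[13/2,23/2] → v_max = 13/4
check: 13/4·(13/2+5) = 299/8 ✓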